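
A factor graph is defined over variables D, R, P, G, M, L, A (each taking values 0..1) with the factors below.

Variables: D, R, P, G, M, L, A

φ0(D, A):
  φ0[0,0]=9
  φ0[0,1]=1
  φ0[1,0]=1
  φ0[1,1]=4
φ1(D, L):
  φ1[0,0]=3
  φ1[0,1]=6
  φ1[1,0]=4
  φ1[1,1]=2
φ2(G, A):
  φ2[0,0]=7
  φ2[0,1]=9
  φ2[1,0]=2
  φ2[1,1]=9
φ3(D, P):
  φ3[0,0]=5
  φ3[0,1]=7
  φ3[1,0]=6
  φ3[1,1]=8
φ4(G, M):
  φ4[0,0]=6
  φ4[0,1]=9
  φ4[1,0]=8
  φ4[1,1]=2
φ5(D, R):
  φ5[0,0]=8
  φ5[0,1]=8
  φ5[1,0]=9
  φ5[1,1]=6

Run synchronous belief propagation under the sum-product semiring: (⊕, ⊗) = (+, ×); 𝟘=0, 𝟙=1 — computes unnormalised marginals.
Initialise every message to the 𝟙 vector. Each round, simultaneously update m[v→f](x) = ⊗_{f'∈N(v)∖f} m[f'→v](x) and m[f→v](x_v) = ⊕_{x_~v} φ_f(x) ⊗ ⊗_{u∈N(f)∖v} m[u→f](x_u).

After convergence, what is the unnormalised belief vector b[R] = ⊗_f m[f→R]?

b[R] = [1941300, 1683000]

init: all messages = 𝟙 over 2 values
r1 m[φ0→D] = [10, 5]
r1 m[φ0→A] = [10, 5]
r1 m[φ1→D] = [9, 6]
r1 m[φ1→L] = [7, 8]
r1 m[φ2→G] = [16, 11]
r1 m[φ2→A] = [9, 18]
r1 m[φ3→D] = [12, 14]
r1 m[φ3→P] = [11, 15]
r1 m[φ4→G] = [15, 10]
r1 m[φ4→M] = [14, 11]
r1 m[φ5→D] = [16, 15]
r1 m[φ5→R] = [17, 14]
r1 m[D→φ0] = [1, 1]
r1 m[D→φ1] = [1, 1]
r1 m[D→φ3] = [1, 1]
r1 m[D→φ5] = [1, 1]
r1 m[R→φ5] = [1, 1]
r1 m[P→φ3] = [1, 1]
r1 m[G→φ2] = [1, 1]
r1 m[G→φ4] = [1, 1]
r1 m[M→φ4] = [1, 1]
r1 m[L→φ1] = [1, 1]
r1 m[A→φ0] = [1, 1]
r1 m[A→φ2] = [1, 1]
r2 m[φ0→D] = [10, 5]
r2 m[φ0→A] = [10, 5]
r2 m[φ1→D] = [9, 6]
r2 m[φ1→L] = [7, 8]
r2 m[φ2→G] = [16, 11]
r2 m[φ2→A] = [9, 18]
r2 m[φ3→D] = [12, 14]
r2 m[φ3→P] = [11, 15]
r2 m[φ4→G] = [15, 10]
r2 m[φ4→M] = [14, 11]
r2 m[φ5→D] = [16, 15]
r2 m[φ5→R] = [17, 14]
r2 m[D→φ0] = [1728, 1260]
r2 m[D→φ1] = [1920, 1050]
r2 m[D→φ3] = [1440, 450]
r2 m[D→φ5] = [1080, 420]
r2 m[R→φ5] = [1, 1]
r2 m[P→φ3] = [1, 1]
r2 m[G→φ2] = [15, 10]
r2 m[G→φ4] = [16, 11]
r2 m[M→φ4] = [1, 1]
r2 m[L→φ1] = [1, 1]
r2 m[A→φ0] = [9, 18]
r2 m[A→φ2] = [10, 5]
r3 m[φ0→D] = [99, 81]
r3 m[φ0→A] = [16812, 6768]
r3 m[φ1→D] = [9, 6]
r3 m[φ1→L] = [9960, 13620]
r3 m[φ2→G] = [115, 65]
r3 m[φ2→A] = [125, 225]
r3 m[φ3→D] = [12, 14]
r3 m[φ3→P] = [9900, 13680]
r3 m[φ4→G] = [15, 10]
r3 m[φ4→M] = [184, 166]
r3 m[φ5→D] = [16, 15]
r3 m[φ5→R] = [12420, 11160]
r3 m[D→φ0] = [1728, 1260]
r3 m[D→φ1] = [1920, 1050]
r3 m[D→φ3] = [1440, 450]
r3 m[D→φ5] = [1080, 420]
r3 m[R→φ5] = [1, 1]
r3 m[P→φ3] = [1, 1]
r3 m[G→φ2] = [15, 10]
r3 m[G→φ4] = [16, 11]
r3 m[M→φ4] = [1, 1]
r3 m[L→φ1] = [1, 1]
r3 m[A→φ0] = [9, 18]
r3 m[A→φ2] = [10, 5]
r4 m[φ0→D] = [99, 81]
r4 m[φ0→A] = [16812, 6768]
r4 m[φ1→D] = [9, 6]
r4 m[φ1→L] = [9960, 13620]
r4 m[φ2→G] = [115, 65]
r4 m[φ2→A] = [125, 225]
r4 m[φ3→D] = [12, 14]
r4 m[φ3→P] = [9900, 13680]
r4 m[φ4→G] = [15, 10]
r4 m[φ4→M] = [184, 166]
r4 m[φ5→D] = [16, 15]
r4 m[φ5→R] = [12420, 11160]
r4 m[D→φ0] = [1728, 1260]
r4 m[D→φ1] = [19008, 17010]
r4 m[D→φ3] = [14256, 7290]
r4 m[D→φ5] = [10692, 6804]
r4 m[R→φ5] = [1, 1]
r4 m[P→φ3] = [1, 1]
r4 m[G→φ2] = [15, 10]
r4 m[G→φ4] = [115, 65]
r4 m[M→φ4] = [1, 1]
r4 m[L→φ1] = [1, 1]
r4 m[A→φ0] = [125, 225]
r4 m[A→φ2] = [16812, 6768]
r5 m[φ0→D] = [1350, 1025]
r5 m[φ0→A] = [16812, 6768]
r5 m[φ1→D] = [9, 6]
r5 m[φ1→L] = [125064, 148068]
r5 m[φ2→G] = [178596, 94536]
r5 m[φ2→A] = [125, 225]
r5 m[φ3→D] = [12, 14]
r5 m[φ3→P] = [115020, 158112]
r5 m[φ4→G] = [15, 10]
r5 m[φ4→M] = [1210, 1165]
r5 m[φ5→D] = [16, 15]
r5 m[φ5→R] = [146772, 126360]
r5 m[D→φ0] = [1728, 1260]
r5 m[D→φ1] = [19008, 17010]
r5 m[D→φ3] = [14256, 7290]
r5 m[D→φ5] = [10692, 6804]
r5 m[R→φ5] = [1, 1]
r5 m[P→φ3] = [1, 1]
r5 m[G→φ2] = [15, 10]
r5 m[G→φ4] = [115, 65]
r5 m[M→φ4] = [1, 1]
r5 m[L→φ1] = [1, 1]
r5 m[A→φ0] = [125, 225]
r5 m[A→φ2] = [16812, 6768]
r6 m[φ0→D] = [1350, 1025]
r6 m[φ0→A] = [16812, 6768]
r6 m[φ1→D] = [9, 6]
r6 m[φ1→L] = [125064, 148068]
r6 m[φ2→G] = [178596, 94536]
r6 m[φ2→A] = [125, 225]
r6 m[φ3→D] = [12, 14]
r6 m[φ3→P] = [115020, 158112]
r6 m[φ4→G] = [15, 10]
r6 m[φ4→M] = [1210, 1165]
r6 m[φ5→D] = [16, 15]
r6 m[φ5→R] = [146772, 126360]
r6 m[D→φ0] = [1728, 1260]
r6 m[D→φ1] = [259200, 215250]
r6 m[D→φ3] = [194400, 92250]
r6 m[D→φ5] = [145800, 86100]
r6 m[R→φ5] = [1, 1]
r6 m[P→φ3] = [1, 1]
r6 m[G→φ2] = [15, 10]
r6 m[G→φ4] = [178596, 94536]
r6 m[M→φ4] = [1, 1]
r6 m[L→φ1] = [1, 1]
r6 m[A→φ0] = [125, 225]
r6 m[A→φ2] = [16812, 6768]
r7 m[φ0→D] = [1350, 1025]
r7 m[φ0→A] = [16812, 6768]
r7 m[φ1→D] = [9, 6]
r7 m[φ1→L] = [1638600, 1985700]
r7 m[φ2→G] = [178596, 94536]
r7 m[φ2→A] = [125, 225]
r7 m[φ3→D] = [12, 14]
r7 m[φ3→P] = [1525500, 2098800]
r7 m[φ4→G] = [15, 10]
r7 m[φ4→M] = [1827864, 1796436]
r7 m[φ5→D] = [16, 15]
r7 m[φ5→R] = [1941300, 1683000]
r7 m[D→φ0] = [1728, 1260]
r7 m[D→φ1] = [259200, 215250]
r7 m[D→φ3] = [194400, 92250]
r7 m[D→φ5] = [145800, 86100]
r7 m[R→φ5] = [1, 1]
r7 m[P→φ3] = [1, 1]
r7 m[G→φ2] = [15, 10]
r7 m[G→φ4] = [178596, 94536]
r7 m[M→φ4] = [1, 1]
r7 m[L→φ1] = [1, 1]
r7 m[A→φ0] = [125, 225]
r7 m[A→φ2] = [16812, 6768]
r8 m[φ0→D] = [1350, 1025]
r8 m[φ0→A] = [16812, 6768]
r8 m[φ1→D] = [9, 6]
r8 m[φ1→L] = [1638600, 1985700]
r8 m[φ2→G] = [178596, 94536]
r8 m[φ2→A] = [125, 225]
r8 m[φ3→D] = [12, 14]
r8 m[φ3→P] = [1525500, 2098800]
r8 m[φ4→G] = [15, 10]
r8 m[φ4→M] = [1827864, 1796436]
r8 m[φ5→D] = [16, 15]
r8 m[φ5→R] = [1941300, 1683000]
r8 m[D→φ0] = [1728, 1260]
r8 m[D→φ1] = [259200, 215250]
r8 m[D→φ3] = [194400, 92250]
r8 m[D→φ5] = [145800, 86100]
r8 m[R→φ5] = [1, 1]
r8 m[P→φ3] = [1, 1]
r8 m[G→φ2] = [15, 10]
r8 m[G→φ4] = [178596, 94536]
r8 m[M→φ4] = [1, 1]
r8 m[L→φ1] = [1, 1]
r8 m[A→φ0] = [125, 225]
r8 m[A→φ2] = [16812, 6768]
fixed point reached at round 8
b[R] = ⊗ incoming = [1941300, 1683000]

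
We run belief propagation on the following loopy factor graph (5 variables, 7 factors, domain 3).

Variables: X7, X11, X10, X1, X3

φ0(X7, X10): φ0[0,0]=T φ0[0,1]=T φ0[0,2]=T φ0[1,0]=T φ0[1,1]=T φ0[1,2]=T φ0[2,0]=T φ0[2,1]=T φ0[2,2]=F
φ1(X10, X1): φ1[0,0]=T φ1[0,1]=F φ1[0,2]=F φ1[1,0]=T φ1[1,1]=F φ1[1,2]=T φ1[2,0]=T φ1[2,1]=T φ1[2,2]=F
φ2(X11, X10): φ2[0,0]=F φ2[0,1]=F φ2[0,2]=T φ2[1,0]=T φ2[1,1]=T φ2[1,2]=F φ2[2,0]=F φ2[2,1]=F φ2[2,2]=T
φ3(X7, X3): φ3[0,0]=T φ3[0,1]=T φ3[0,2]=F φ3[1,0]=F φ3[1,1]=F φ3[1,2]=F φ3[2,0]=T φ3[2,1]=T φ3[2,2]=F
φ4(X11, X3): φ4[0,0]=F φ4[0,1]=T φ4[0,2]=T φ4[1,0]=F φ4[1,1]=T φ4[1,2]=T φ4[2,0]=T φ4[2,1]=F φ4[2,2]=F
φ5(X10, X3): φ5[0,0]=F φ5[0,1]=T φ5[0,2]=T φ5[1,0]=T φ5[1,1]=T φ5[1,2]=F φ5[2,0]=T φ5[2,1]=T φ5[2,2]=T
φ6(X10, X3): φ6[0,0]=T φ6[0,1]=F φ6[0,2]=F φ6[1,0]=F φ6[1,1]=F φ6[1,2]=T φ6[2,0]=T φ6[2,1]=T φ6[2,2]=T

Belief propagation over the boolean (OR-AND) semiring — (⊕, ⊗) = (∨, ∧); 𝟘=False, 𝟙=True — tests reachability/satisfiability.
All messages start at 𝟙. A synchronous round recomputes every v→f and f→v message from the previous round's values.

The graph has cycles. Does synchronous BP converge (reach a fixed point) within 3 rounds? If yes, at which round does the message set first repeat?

init: all messages = 𝟙 over 3 values
r1 m[φ0→X7] = [T, T, T]
r1 m[φ0→X10] = [T, T, T]
r1 m[φ1→X10] = [T, T, T]
r1 m[φ1→X1] = [T, T, T]
r1 m[φ2→X11] = [T, T, T]
r1 m[φ2→X10] = [T, T, T]
r1 m[φ3→X7] = [T, F, T]
r1 m[φ3→X3] = [T, T, F]
r1 m[φ4→X11] = [T, T, T]
r1 m[φ4→X3] = [T, T, T]
r1 m[φ5→X10] = [T, T, T]
r1 m[φ5→X3] = [T, T, T]
r1 m[φ6→X10] = [T, T, T]
r1 m[φ6→X3] = [T, T, T]
r1 m[X7→φ0] = [T, T, T]
r1 m[X7→φ3] = [T, T, T]
r1 m[X11→φ2] = [T, T, T]
r1 m[X11→φ4] = [T, T, T]
r1 m[X10→φ0] = [T, T, T]
r1 m[X10→φ1] = [T, T, T]
r1 m[X10→φ2] = [T, T, T]
r1 m[X10→φ5] = [T, T, T]
r1 m[X10→φ6] = [T, T, T]
r1 m[X1→φ1] = [T, T, T]
r1 m[X3→φ3] = [T, T, T]
r1 m[X3→φ4] = [T, T, T]
r1 m[X3→φ5] = [T, T, T]
r1 m[X3→φ6] = [T, T, T]
r2 m[φ0→X7] = [T, T, T]
r2 m[φ0→X10] = [T, T, T]
r2 m[φ1→X10] = [T, T, T]
r2 m[φ1→X1] = [T, T, T]
r2 m[φ2→X11] = [T, T, T]
r2 m[φ2→X10] = [T, T, T]
r2 m[φ3→X7] = [T, F, T]
r2 m[φ3→X3] = [T, T, F]
r2 m[φ4→X11] = [T, T, T]
r2 m[φ4→X3] = [T, T, T]
r2 m[φ5→X10] = [T, T, T]
r2 m[φ5→X3] = [T, T, T]
r2 m[φ6→X10] = [T, T, T]
r2 m[φ6→X3] = [T, T, T]
r2 m[X7→φ0] = [T, F, T]
r2 m[X7→φ3] = [T, T, T]
r2 m[X11→φ2] = [T, T, T]
r2 m[X11→φ4] = [T, T, T]
r2 m[X10→φ0] = [T, T, T]
r2 m[X10→φ1] = [T, T, T]
r2 m[X10→φ2] = [T, T, T]
r2 m[X10→φ5] = [T, T, T]
r2 m[X10→φ6] = [T, T, T]
r2 m[X1→φ1] = [T, T, T]
r2 m[X3→φ3] = [T, T, T]
r2 m[X3→φ4] = [T, T, F]
r2 m[X3→φ5] = [T, T, F]
r2 m[X3→φ6] = [T, T, F]
r3 m[φ0→X7] = [T, T, T]
r3 m[φ0→X10] = [T, T, T]
r3 m[φ1→X10] = [T, T, T]
r3 m[φ1→X1] = [T, T, T]
r3 m[φ2→X11] = [T, T, T]
r3 m[φ2→X10] = [T, T, T]
r3 m[φ3→X7] = [T, F, T]
r3 m[φ3→X3] = [T, T, F]
r3 m[φ4→X11] = [T, T, T]
r3 m[φ4→X3] = [T, T, T]
r3 m[φ5→X10] = [T, T, T]
r3 m[φ5→X3] = [T, T, T]
r3 m[φ6→X10] = [T, F, T]
r3 m[φ6→X3] = [T, T, T]
r3 m[X7→φ0] = [T, F, T]
r3 m[X7→φ3] = [T, T, T]
r3 m[X11→φ2] = [T, T, T]
r3 m[X11→φ4] = [T, T, T]
r3 m[X10→φ0] = [T, T, T]
r3 m[X10→φ1] = [T, T, T]
r3 m[X10→φ2] = [T, T, T]
r3 m[X10→φ5] = [T, T, T]
r3 m[X10→φ6] = [T, T, T]
r3 m[X1→φ1] = [T, T, T]
r3 m[X3→φ3] = [T, T, T]
r3 m[X3→φ4] = [T, T, F]
r3 m[X3→φ5] = [T, T, F]
r3 m[X3→φ6] = [T, T, F]
no fixed point within 3 rounds

NOT CONVERGED within 3 rounds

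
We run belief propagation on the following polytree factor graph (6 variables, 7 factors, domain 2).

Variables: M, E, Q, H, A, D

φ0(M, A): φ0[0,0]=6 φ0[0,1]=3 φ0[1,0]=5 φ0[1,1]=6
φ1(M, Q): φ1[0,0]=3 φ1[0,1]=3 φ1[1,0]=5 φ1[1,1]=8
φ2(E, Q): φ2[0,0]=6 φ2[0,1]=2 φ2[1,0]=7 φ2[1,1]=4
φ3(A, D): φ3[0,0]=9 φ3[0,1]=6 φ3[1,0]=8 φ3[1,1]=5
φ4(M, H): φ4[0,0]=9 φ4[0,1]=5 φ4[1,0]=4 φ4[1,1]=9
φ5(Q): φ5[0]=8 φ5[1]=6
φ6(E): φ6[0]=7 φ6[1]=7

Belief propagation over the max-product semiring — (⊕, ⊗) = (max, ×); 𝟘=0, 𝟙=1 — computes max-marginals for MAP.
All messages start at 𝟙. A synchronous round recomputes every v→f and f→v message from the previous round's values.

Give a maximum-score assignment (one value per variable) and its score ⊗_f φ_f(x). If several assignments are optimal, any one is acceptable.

assignment: (M=1, E=1, Q=0, H=1, A=1, D=0); score = 846720

init: all messages = 𝟙 over 2 values
r1 m[φ0→M] = [6, 6]
r1 m[φ0→A] = [6, 6]
r1 m[φ1→M] = [3, 8]
r1 m[φ1→Q] = [5, 8]
r1 m[φ2→E] = [6, 7]
r1 m[φ2→Q] = [7, 4]
r1 m[φ3→A] = [9, 8]
r1 m[φ3→D] = [9, 6]
r1 m[φ4→M] = [9, 9]
r1 m[φ4→H] = [9, 9]
r1 m[φ5→Q] = [8, 6]
r1 m[φ6→E] = [7, 7]
r1 m[M→φ0] = [1, 1]
r1 m[M→φ1] = [1, 1]
r1 m[M→φ4] = [1, 1]
r1 m[E→φ2] = [1, 1]
r1 m[E→φ6] = [1, 1]
r1 m[Q→φ1] = [1, 1]
r1 m[Q→φ2] = [1, 1]
r1 m[Q→φ5] = [1, 1]
r1 m[H→φ4] = [1, 1]
r1 m[A→φ0] = [1, 1]
r1 m[A→φ3] = [1, 1]
r1 m[D→φ3] = [1, 1]
r2 m[φ0→M] = [6, 6]
r2 m[φ0→A] = [6, 6]
r2 m[φ1→M] = [3, 8]
r2 m[φ1→Q] = [5, 8]
r2 m[φ2→E] = [6, 7]
r2 m[φ2→Q] = [7, 4]
r2 m[φ3→A] = [9, 8]
r2 m[φ3→D] = [9, 6]
r2 m[φ4→M] = [9, 9]
r2 m[φ4→H] = [9, 9]
r2 m[φ5→Q] = [8, 6]
r2 m[φ6→E] = [7, 7]
r2 m[M→φ0] = [27, 72]
r2 m[M→φ1] = [54, 54]
r2 m[M→φ4] = [18, 48]
r2 m[E→φ2] = [7, 7]
r2 m[E→φ6] = [6, 7]
r2 m[Q→φ1] = [56, 24]
r2 m[Q→φ2] = [40, 48]
r2 m[Q→φ5] = [35, 32]
r2 m[H→φ4] = [1, 1]
r2 m[A→φ0] = [9, 8]
r2 m[A→φ3] = [6, 6]
r2 m[D→φ3] = [1, 1]
r3 m[φ0→M] = [54, 48]
r3 m[φ0→A] = [360, 432]
r3 m[φ1→M] = [168, 280]
r3 m[φ1→Q] = [270, 432]
r3 m[φ2→E] = [240, 280]
r3 m[φ2→Q] = [49, 28]
r3 m[φ3→A] = [9, 8]
r3 m[φ3→D] = [54, 36]
r3 m[φ4→M] = [9, 9]
r3 m[φ4→H] = [192, 432]
r3 m[φ5→Q] = [8, 6]
r3 m[φ6→E] = [7, 7]
r3 m[M→φ0] = [27, 72]
r3 m[M→φ1] = [54, 54]
r3 m[M→φ4] = [18, 48]
r3 m[E→φ2] = [7, 7]
r3 m[E→φ6] = [6, 7]
r3 m[Q→φ1] = [56, 24]
r3 m[Q→φ2] = [40, 48]
r3 m[Q→φ5] = [35, 32]
r3 m[H→φ4] = [1, 1]
r3 m[A→φ0] = [9, 8]
r3 m[A→φ3] = [6, 6]
r3 m[D→φ3] = [1, 1]
r4 m[φ0→M] = [54, 48]
r4 m[φ0→A] = [360, 432]
r4 m[φ1→M] = [168, 280]
r4 m[φ1→Q] = [270, 432]
r4 m[φ2→E] = [240, 280]
r4 m[φ2→Q] = [49, 28]
r4 m[φ3→A] = [9, 8]
r4 m[φ3→D] = [54, 36]
r4 m[φ4→M] = [9, 9]
r4 m[φ4→H] = [192, 432]
r4 m[φ5→Q] = [8, 6]
r4 m[φ6→E] = [7, 7]
r4 m[M→φ0] = [1512, 2520]
r4 m[M→φ1] = [486, 432]
r4 m[M→φ4] = [9072, 13440]
r4 m[E→φ2] = [7, 7]
r4 m[E→φ6] = [240, 280]
r4 m[Q→φ1] = [392, 168]
r4 m[Q→φ2] = [2160, 2592]
r4 m[Q→φ5] = [13230, 12096]
r4 m[H→φ4] = [1, 1]
r4 m[A→φ0] = [9, 8]
r4 m[A→φ3] = [360, 432]
r4 m[D→φ3] = [1, 1]
r5 m[φ0→M] = [54, 48]
r5 m[φ0→A] = [12600, 15120]
r5 m[φ1→M] = [1176, 1960]
r5 m[φ1→Q] = [2160, 3456]
r5 m[φ2→E] = [12960, 15120]
r5 m[φ2→Q] = [49, 28]
r5 m[φ3→A] = [9, 8]
r5 m[φ3→D] = [3456, 2160]
r5 m[φ4→M] = [9, 9]
r5 m[φ4→H] = [81648, 120960]
r5 m[φ5→Q] = [8, 6]
r5 m[φ6→E] = [7, 7]
r5 m[M→φ0] = [1512, 2520]
r5 m[M→φ1] = [486, 432]
r5 m[M→φ4] = [9072, 13440]
r5 m[E→φ2] = [7, 7]
r5 m[E→φ6] = [240, 280]
r5 m[Q→φ1] = [392, 168]
r5 m[Q→φ2] = [2160, 2592]
r5 m[Q→φ5] = [13230, 12096]
r5 m[H→φ4] = [1, 1]
r5 m[A→φ0] = [9, 8]
r5 m[A→φ3] = [360, 432]
r5 m[D→φ3] = [1, 1]
r6 m[φ0→M] = [54, 48]
r6 m[φ0→A] = [12600, 15120]
r6 m[φ1→M] = [1176, 1960]
r6 m[φ1→Q] = [2160, 3456]
r6 m[φ2→E] = [12960, 15120]
r6 m[φ2→Q] = [49, 28]
r6 m[φ3→A] = [9, 8]
r6 m[φ3→D] = [3456, 2160]
r6 m[φ4→M] = [9, 9]
r6 m[φ4→H] = [81648, 120960]
r6 m[φ5→Q] = [8, 6]
r6 m[φ6→E] = [7, 7]
r6 m[M→φ0] = [10584, 17640]
r6 m[M→φ1] = [486, 432]
r6 m[M→φ4] = [63504, 94080]
r6 m[E→φ2] = [7, 7]
r6 m[E→φ6] = [12960, 15120]
r6 m[Q→φ1] = [392, 168]
r6 m[Q→φ2] = [17280, 20736]
r6 m[Q→φ5] = [105840, 96768]
r6 m[H→φ4] = [1, 1]
r6 m[A→φ0] = [9, 8]
r6 m[A→φ3] = [12600, 15120]
r6 m[D→φ3] = [1, 1]
r7 m[φ0→M] = [54, 48]
r7 m[φ0→A] = [88200, 105840]
r7 m[φ1→M] = [1176, 1960]
r7 m[φ1→Q] = [2160, 3456]
r7 m[φ2→E] = [103680, 120960]
r7 m[φ2→Q] = [49, 28]
r7 m[φ3→A] = [9, 8]
r7 m[φ3→D] = [120960, 75600]
r7 m[φ4→M] = [9, 9]
r7 m[φ4→H] = [571536, 846720]
r7 m[φ5→Q] = [8, 6]
r7 m[φ6→E] = [7, 7]
r7 m[M→φ0] = [10584, 17640]
r7 m[M→φ1] = [486, 432]
r7 m[M→φ4] = [63504, 94080]
r7 m[E→φ2] = [7, 7]
r7 m[E→φ6] = [12960, 15120]
r7 m[Q→φ1] = [392, 168]
r7 m[Q→φ2] = [17280, 20736]
r7 m[Q→φ5] = [105840, 96768]
r7 m[H→φ4] = [1, 1]
r7 m[A→φ0] = [9, 8]
r7 m[A→φ3] = [12600, 15120]
r7 m[D→φ3] = [1, 1]
r8 m[φ0→M] = [54, 48]
r8 m[φ0→A] = [88200, 105840]
r8 m[φ1→M] = [1176, 1960]
r8 m[φ1→Q] = [2160, 3456]
r8 m[φ2→E] = [103680, 120960]
r8 m[φ2→Q] = [49, 28]
r8 m[φ3→A] = [9, 8]
r8 m[φ3→D] = [120960, 75600]
r8 m[φ4→M] = [9, 9]
r8 m[φ4→H] = [571536, 846720]
r8 m[φ5→Q] = [8, 6]
r8 m[φ6→E] = [7, 7]
r8 m[M→φ0] = [10584, 17640]
r8 m[M→φ1] = [486, 432]
r8 m[M→φ4] = [63504, 94080]
r8 m[E→φ2] = [7, 7]
r8 m[E→φ6] = [103680, 120960]
r8 m[Q→φ1] = [392, 168]
r8 m[Q→φ2] = [17280, 20736]
r8 m[Q→φ5] = [105840, 96768]
r8 m[H→φ4] = [1, 1]
r8 m[A→φ0] = [9, 8]
r8 m[A→φ3] = [88200, 105840]
r8 m[D→φ3] = [1, 1]
r9 m[φ0→M] = [54, 48]
r9 m[φ0→A] = [88200, 105840]
r9 m[φ1→M] = [1176, 1960]
r9 m[φ1→Q] = [2160, 3456]
r9 m[φ2→E] = [103680, 120960]
r9 m[φ2→Q] = [49, 28]
r9 m[φ3→A] = [9, 8]
r9 m[φ3→D] = [846720, 529200]
r9 m[φ4→M] = [9, 9]
r9 m[φ4→H] = [571536, 846720]
r9 m[φ5→Q] = [8, 6]
r9 m[φ6→E] = [7, 7]
r9 m[M→φ0] = [10584, 17640]
r9 m[M→φ1] = [486, 432]
r9 m[M→φ4] = [63504, 94080]
r9 m[E→φ2] = [7, 7]
r9 m[E→φ6] = [103680, 120960]
r9 m[Q→φ1] = [392, 168]
r9 m[Q→φ2] = [17280, 20736]
r9 m[Q→φ5] = [105840, 96768]
r9 m[H→φ4] = [1, 1]
r9 m[A→φ0] = [9, 8]
r9 m[A→φ3] = [88200, 105840]
r9 m[D→φ3] = [1, 1]
r10 m[φ0→M] = [54, 48]
r10 m[φ0→A] = [88200, 105840]
r10 m[φ1→M] = [1176, 1960]
r10 m[φ1→Q] = [2160, 3456]
r10 m[φ2→E] = [103680, 120960]
r10 m[φ2→Q] = [49, 28]
r10 m[φ3→A] = [9, 8]
r10 m[φ3→D] = [846720, 529200]
r10 m[φ4→M] = [9, 9]
r10 m[φ4→H] = [571536, 846720]
r10 m[φ5→Q] = [8, 6]
r10 m[φ6→E] = [7, 7]
r10 m[M→φ0] = [10584, 17640]
r10 m[M→φ1] = [486, 432]
r10 m[M→φ4] = [63504, 94080]
r10 m[E→φ2] = [7, 7]
r10 m[E→φ6] = [103680, 120960]
r10 m[Q→φ1] = [392, 168]
r10 m[Q→φ2] = [17280, 20736]
r10 m[Q→φ5] = [105840, 96768]
r10 m[H→φ4] = [1, 1]
r10 m[A→φ0] = [9, 8]
r10 m[A→φ3] = [88200, 105840]
r10 m[D→φ3] = [1, 1]
fixed point reached at round 10
traceback from M: (M=1, E=1, Q=0, H=1, A=1, D=0), score=846720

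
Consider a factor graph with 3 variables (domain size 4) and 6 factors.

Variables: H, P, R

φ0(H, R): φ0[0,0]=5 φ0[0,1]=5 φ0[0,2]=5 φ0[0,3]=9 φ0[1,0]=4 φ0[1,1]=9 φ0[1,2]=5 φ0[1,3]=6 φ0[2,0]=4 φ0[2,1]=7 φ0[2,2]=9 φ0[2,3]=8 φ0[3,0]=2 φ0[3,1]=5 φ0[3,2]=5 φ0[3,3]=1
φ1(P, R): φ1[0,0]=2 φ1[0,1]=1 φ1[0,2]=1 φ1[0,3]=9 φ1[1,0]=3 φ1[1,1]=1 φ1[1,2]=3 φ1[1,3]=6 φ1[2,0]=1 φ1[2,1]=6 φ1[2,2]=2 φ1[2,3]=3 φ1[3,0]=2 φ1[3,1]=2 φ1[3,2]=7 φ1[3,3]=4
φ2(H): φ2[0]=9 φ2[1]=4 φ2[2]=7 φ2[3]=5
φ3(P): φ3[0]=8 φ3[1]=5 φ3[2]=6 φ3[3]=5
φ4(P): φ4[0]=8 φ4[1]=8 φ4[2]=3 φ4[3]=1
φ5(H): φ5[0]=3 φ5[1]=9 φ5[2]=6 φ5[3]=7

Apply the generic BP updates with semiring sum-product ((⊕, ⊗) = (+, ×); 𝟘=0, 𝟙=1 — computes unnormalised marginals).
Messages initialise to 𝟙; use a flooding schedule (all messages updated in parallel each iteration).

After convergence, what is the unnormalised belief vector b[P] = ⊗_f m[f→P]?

init: all messages = 𝟙 over 4 values
r1 m[φ0→H] = [24, 24, 28, 13]
r1 m[φ0→R] = [15, 26, 24, 24]
r1 m[φ1→P] = [13, 13, 12, 15]
r1 m[φ1→R] = [8, 10, 13, 22]
r1 m[φ2→H] = [9, 4, 7, 5]
r1 m[φ3→P] = [8, 5, 6, 5]
r1 m[φ4→P] = [8, 8, 3, 1]
r1 m[φ5→H] = [3, 9, 6, 7]
r1 m[H→φ0] = [1, 1, 1, 1]
r1 m[H→φ2] = [1, 1, 1, 1]
r1 m[H→φ5] = [1, 1, 1, 1]
r1 m[P→φ1] = [1, 1, 1, 1]
r1 m[P→φ3] = [1, 1, 1, 1]
r1 m[P→φ4] = [1, 1, 1, 1]
r1 m[R→φ0] = [1, 1, 1, 1]
r1 m[R→φ1] = [1, 1, 1, 1]
r2 m[φ0→H] = [24, 24, 28, 13]
r2 m[φ0→R] = [15, 26, 24, 24]
r2 m[φ1→P] = [13, 13, 12, 15]
r2 m[φ1→R] = [8, 10, 13, 22]
r2 m[φ2→H] = [9, 4, 7, 5]
r2 m[φ3→P] = [8, 5, 6, 5]
r2 m[φ4→P] = [8, 8, 3, 1]
r2 m[φ5→H] = [3, 9, 6, 7]
r2 m[H→φ0] = [27, 36, 42, 35]
r2 m[H→φ2] = [72, 216, 168, 91]
r2 m[H→φ5] = [216, 96, 196, 65]
r2 m[P→φ1] = [64, 40, 18, 5]
r2 m[P→φ3] = [104, 104, 36, 15]
r2 m[P→φ4] = [104, 65, 72, 75]
r2 m[R→φ0] = [8, 10, 13, 22]
r2 m[R→φ1] = [15, 26, 24, 24]
r3 m[φ0→H] = [353, 319, 395, 153]
r3 m[φ0→R] = [517, 928, 868, 830]
r3 m[φ1→P] = [296, 287, 291, 346]
r3 m[φ1→R] = [276, 222, 255, 890]
r3 m[φ2→H] = [9, 4, 7, 5]
r3 m[φ3→P] = [8, 5, 6, 5]
r3 m[φ4→P] = [8, 8, 3, 1]
r3 m[φ5→H] = [3, 9, 6, 7]
r3 m[H→φ0] = [27, 36, 42, 35]
r3 m[H→φ2] = [72, 216, 168, 91]
r3 m[H→φ5] = [216, 96, 196, 65]
r3 m[P→φ1] = [64, 40, 18, 5]
r3 m[P→φ3] = [104, 104, 36, 15]
r3 m[P→φ4] = [104, 65, 72, 75]
r3 m[R→φ0] = [8, 10, 13, 22]
r3 m[R→φ1] = [15, 26, 24, 24]
r4 m[φ0→H] = [353, 319, 395, 153]
r4 m[φ0→R] = [517, 928, 868, 830]
r4 m[φ1→P] = [296, 287, 291, 346]
r4 m[φ1→R] = [276, 222, 255, 890]
r4 m[φ2→H] = [9, 4, 7, 5]
r4 m[φ3→P] = [8, 5, 6, 5]
r4 m[φ4→P] = [8, 8, 3, 1]
r4 m[φ5→H] = [3, 9, 6, 7]
r4 m[H→φ0] = [27, 36, 42, 35]
r4 m[H→φ2] = [1059, 2871, 2370, 1071]
r4 m[H→φ5] = [3177, 1276, 2765, 765]
r4 m[P→φ1] = [64, 40, 18, 5]
r4 m[P→φ3] = [2368, 2296, 873, 346]
r4 m[P→φ4] = [2368, 1435, 1746, 1730]
r4 m[R→φ0] = [276, 222, 255, 890]
r4 m[R→φ1] = [517, 928, 868, 830]
r5 m[φ0→H] = [11775, 9717, 12073, 3827]
r5 m[φ0→R] = [517, 928, 868, 830]
r5 m[φ1→P] = [10300, 10063, 10311, 12286]
r5 m[φ1→R] = [276, 222, 255, 890]
r5 m[φ2→H] = [9, 4, 7, 5]
r5 m[φ3→P] = [8, 5, 6, 5]
r5 m[φ4→P] = [8, 8, 3, 1]
r5 m[φ5→H] = [3, 9, 6, 7]
r5 m[H→φ0] = [27, 36, 42, 35]
r5 m[H→φ2] = [1059, 2871, 2370, 1071]
r5 m[H→φ5] = [3177, 1276, 2765, 765]
r5 m[P→φ1] = [64, 40, 18, 5]
r5 m[P→φ3] = [2368, 2296, 873, 346]
r5 m[P→φ4] = [2368, 1435, 1746, 1730]
r5 m[R→φ0] = [276, 222, 255, 890]
r5 m[R→φ1] = [517, 928, 868, 830]
r6 m[φ0→H] = [11775, 9717, 12073, 3827]
r6 m[φ0→R] = [517, 928, 868, 830]
r6 m[φ1→P] = [10300, 10063, 10311, 12286]
r6 m[φ1→R] = [276, 222, 255, 890]
r6 m[φ2→H] = [9, 4, 7, 5]
r6 m[φ3→P] = [8, 5, 6, 5]
r6 m[φ4→P] = [8, 8, 3, 1]
r6 m[φ5→H] = [3, 9, 6, 7]
r6 m[H→φ0] = [27, 36, 42, 35]
r6 m[H→φ2] = [35325, 87453, 72438, 26789]
r6 m[H→φ5] = [105975, 38868, 84511, 19135]
r6 m[P→φ1] = [64, 40, 18, 5]
r6 m[P→φ3] = [82400, 80504, 30933, 12286]
r6 m[P→φ4] = [82400, 50315, 61866, 61430]
r6 m[R→φ0] = [276, 222, 255, 890]
r6 m[R→φ1] = [517, 928, 868, 830]
r7 m[φ0→H] = [11775, 9717, 12073, 3827]
r7 m[φ0→R] = [517, 928, 868, 830]
r7 m[φ1→P] = [10300, 10063, 10311, 12286]
r7 m[φ1→R] = [276, 222, 255, 890]
r7 m[φ2→H] = [9, 4, 7, 5]
r7 m[φ3→P] = [8, 5, 6, 5]
r7 m[φ4→P] = [8, 8, 3, 1]
r7 m[φ5→H] = [3, 9, 6, 7]
r7 m[H→φ0] = [27, 36, 42, 35]
r7 m[H→φ2] = [35325, 87453, 72438, 26789]
r7 m[H→φ5] = [105975, 38868, 84511, 19135]
r7 m[P→φ1] = [64, 40, 18, 5]
r7 m[P→φ3] = [82400, 80504, 30933, 12286]
r7 m[P→φ4] = [82400, 50315, 61866, 61430]
r7 m[R→φ0] = [276, 222, 255, 890]
r7 m[R→φ1] = [517, 928, 868, 830]
fixed point reached at round 7
b[P] = ⊗ incoming = [659200, 402520, 185598, 61430]

b[P] = [659200, 402520, 185598, 61430]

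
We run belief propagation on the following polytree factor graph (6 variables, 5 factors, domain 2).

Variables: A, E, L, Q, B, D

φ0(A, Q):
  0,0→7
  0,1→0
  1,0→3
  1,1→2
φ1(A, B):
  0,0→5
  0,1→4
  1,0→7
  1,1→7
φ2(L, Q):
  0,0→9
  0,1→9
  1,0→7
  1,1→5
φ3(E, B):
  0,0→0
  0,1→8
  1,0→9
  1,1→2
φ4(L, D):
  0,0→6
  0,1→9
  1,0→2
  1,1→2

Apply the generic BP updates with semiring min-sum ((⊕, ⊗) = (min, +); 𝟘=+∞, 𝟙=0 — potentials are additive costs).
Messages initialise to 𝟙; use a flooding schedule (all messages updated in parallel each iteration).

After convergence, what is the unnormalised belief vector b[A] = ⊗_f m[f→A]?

init: all messages = 𝟙 over 2 values
r1 m[φ0→A] = [0, 2]
r1 m[φ0→Q] = [3, 0]
r1 m[φ1→A] = [4, 7]
r1 m[φ1→B] = [5, 4]
r1 m[φ2→L] = [9, 5]
r1 m[φ2→Q] = [7, 5]
r1 m[φ3→E] = [0, 2]
r1 m[φ3→B] = [0, 2]
r1 m[φ4→L] = [6, 2]
r1 m[φ4→D] = [2, 2]
r1 m[A→φ0] = [0, 0]
r1 m[A→φ1] = [0, 0]
r1 m[E→φ3] = [0, 0]
r1 m[L→φ2] = [0, 0]
r1 m[L→φ4] = [0, 0]
r1 m[Q→φ0] = [0, 0]
r1 m[Q→φ2] = [0, 0]
r1 m[B→φ1] = [0, 0]
r1 m[B→φ3] = [0, 0]
r1 m[D→φ4] = [0, 0]
r2 m[φ0→A] = [0, 2]
r2 m[φ0→Q] = [3, 0]
r2 m[φ1→A] = [4, 7]
r2 m[φ1→B] = [5, 4]
r2 m[φ2→L] = [9, 5]
r2 m[φ2→Q] = [7, 5]
r2 m[φ3→E] = [0, 2]
r2 m[φ3→B] = [0, 2]
r2 m[φ4→L] = [6, 2]
r2 m[φ4→D] = [2, 2]
r2 m[A→φ0] = [4, 7]
r2 m[A→φ1] = [0, 2]
r2 m[E→φ3] = [0, 0]
r2 m[L→φ2] = [6, 2]
r2 m[L→φ4] = [9, 5]
r2 m[Q→φ0] = [7, 5]
r2 m[Q→φ2] = [3, 0]
r2 m[B→φ1] = [0, 2]
r2 m[B→φ3] = [5, 4]
r2 m[D→φ4] = [0, 0]
r3 m[φ0→A] = [5, 7]
r3 m[φ0→Q] = [10, 4]
r3 m[φ1→A] = [5, 7]
r3 m[φ1→B] = [5, 4]
r3 m[φ2→L] = [9, 5]
r3 m[φ2→Q] = [9, 7]
r3 m[φ3→E] = [5, 6]
r3 m[φ3→B] = [0, 2]
r3 m[φ4→L] = [6, 2]
r3 m[φ4→D] = [7, 7]
r3 m[A→φ0] = [4, 7]
r3 m[A→φ1] = [0, 2]
r3 m[E→φ3] = [0, 0]
r3 m[L→φ2] = [6, 2]
r3 m[L→φ4] = [9, 5]
r3 m[Q→φ0] = [7, 5]
r3 m[Q→φ2] = [3, 0]
r3 m[B→φ1] = [0, 2]
r3 m[B→φ3] = [5, 4]
r3 m[D→φ4] = [0, 0]
r4 m[φ0→A] = [5, 7]
r4 m[φ0→Q] = [10, 4]
r4 m[φ1→A] = [5, 7]
r4 m[φ1→B] = [5, 4]
r4 m[φ2→L] = [9, 5]
r4 m[φ2→Q] = [9, 7]
r4 m[φ3→E] = [5, 6]
r4 m[φ3→B] = [0, 2]
r4 m[φ4→L] = [6, 2]
r4 m[φ4→D] = [7, 7]
r4 m[A→φ0] = [5, 7]
r4 m[A→φ1] = [5, 7]
r4 m[E→φ3] = [0, 0]
r4 m[L→φ2] = [6, 2]
r4 m[L→φ4] = [9, 5]
r4 m[Q→φ0] = [9, 7]
r4 m[Q→φ2] = [10, 4]
r4 m[B→φ1] = [0, 2]
r4 m[B→φ3] = [5, 4]
r4 m[D→φ4] = [0, 0]
r5 m[φ0→A] = [7, 9]
r5 m[φ0→Q] = [10, 5]
r5 m[φ1→A] = [5, 7]
r5 m[φ1→B] = [10, 9]
r5 m[φ2→L] = [13, 9]
r5 m[φ2→Q] = [9, 7]
r5 m[φ3→E] = [5, 6]
r5 m[φ3→B] = [0, 2]
r5 m[φ4→L] = [6, 2]
r5 m[φ4→D] = [7, 7]
r5 m[A→φ0] = [5, 7]
r5 m[A→φ1] = [5, 7]
r5 m[E→φ3] = [0, 0]
r5 m[L→φ2] = [6, 2]
r5 m[L→φ4] = [9, 5]
r5 m[Q→φ0] = [9, 7]
r5 m[Q→φ2] = [10, 4]
r5 m[B→φ1] = [0, 2]
r5 m[B→φ3] = [5, 4]
r5 m[D→φ4] = [0, 0]
r6 m[φ0→A] = [7, 9]
r6 m[φ0→Q] = [10, 5]
r6 m[φ1→A] = [5, 7]
r6 m[φ1→B] = [10, 9]
r6 m[φ2→L] = [13, 9]
r6 m[φ2→Q] = [9, 7]
r6 m[φ3→E] = [5, 6]
r6 m[φ3→B] = [0, 2]
r6 m[φ4→L] = [6, 2]
r6 m[φ4→D] = [7, 7]
r6 m[A→φ0] = [5, 7]
r6 m[A→φ1] = [7, 9]
r6 m[E→φ3] = [0, 0]
r6 m[L→φ2] = [6, 2]
r6 m[L→φ4] = [13, 9]
r6 m[Q→φ0] = [9, 7]
r6 m[Q→φ2] = [10, 5]
r6 m[B→φ1] = [0, 2]
r6 m[B→φ3] = [10, 9]
r6 m[D→φ4] = [0, 0]
r7 m[φ0→A] = [7, 9]
r7 m[φ0→Q] = [10, 5]
r7 m[φ1→A] = [5, 7]
r7 m[φ1→B] = [12, 11]
r7 m[φ2→L] = [14, 10]
r7 m[φ2→Q] = [9, 7]
r7 m[φ3→E] = [10, 11]
r7 m[φ3→B] = [0, 2]
r7 m[φ4→L] = [6, 2]
r7 m[φ4→D] = [11, 11]
r7 m[A→φ0] = [5, 7]
r7 m[A→φ1] = [7, 9]
r7 m[E→φ3] = [0, 0]
r7 m[L→φ2] = [6, 2]
r7 m[L→φ4] = [13, 9]
r7 m[Q→φ0] = [9, 7]
r7 m[Q→φ2] = [10, 5]
r7 m[B→φ1] = [0, 2]
r7 m[B→φ3] = [10, 9]
r7 m[D→φ4] = [0, 0]
r8 m[φ0→A] = [7, 9]
r8 m[φ0→Q] = [10, 5]
r8 m[φ1→A] = [5, 7]
r8 m[φ1→B] = [12, 11]
r8 m[φ2→L] = [14, 10]
r8 m[φ2→Q] = [9, 7]
r8 m[φ3→E] = [10, 11]
r8 m[φ3→B] = [0, 2]
r8 m[φ4→L] = [6, 2]
r8 m[φ4→D] = [11, 11]
r8 m[A→φ0] = [5, 7]
r8 m[A→φ1] = [7, 9]
r8 m[E→φ3] = [0, 0]
r8 m[L→φ2] = [6, 2]
r8 m[L→φ4] = [14, 10]
r8 m[Q→φ0] = [9, 7]
r8 m[Q→φ2] = [10, 5]
r8 m[B→φ1] = [0, 2]
r8 m[B→φ3] = [12, 11]
r8 m[D→φ4] = [0, 0]
r9 m[φ0→A] = [7, 9]
r9 m[φ0→Q] = [10, 5]
r9 m[φ1→A] = [5, 7]
r9 m[φ1→B] = [12, 11]
r9 m[φ2→L] = [14, 10]
r9 m[φ2→Q] = [9, 7]
r9 m[φ3→E] = [12, 13]
r9 m[φ3→B] = [0, 2]
r9 m[φ4→L] = [6, 2]
r9 m[φ4→D] = [12, 12]
r9 m[A→φ0] = [5, 7]
r9 m[A→φ1] = [7, 9]
r9 m[E→φ3] = [0, 0]
r9 m[L→φ2] = [6, 2]
r9 m[L→φ4] = [14, 10]
r9 m[Q→φ0] = [9, 7]
r9 m[Q→φ2] = [10, 5]
r9 m[B→φ1] = [0, 2]
r9 m[B→φ3] = [12, 11]
r9 m[D→φ4] = [0, 0]
r10 m[φ0→A] = [7, 9]
r10 m[φ0→Q] = [10, 5]
r10 m[φ1→A] = [5, 7]
r10 m[φ1→B] = [12, 11]
r10 m[φ2→L] = [14, 10]
r10 m[φ2→Q] = [9, 7]
r10 m[φ3→E] = [12, 13]
r10 m[φ3→B] = [0, 2]
r10 m[φ4→L] = [6, 2]
r10 m[φ4→D] = [12, 12]
r10 m[A→φ0] = [5, 7]
r10 m[A→φ1] = [7, 9]
r10 m[E→φ3] = [0, 0]
r10 m[L→φ2] = [6, 2]
r10 m[L→φ4] = [14, 10]
r10 m[Q→φ0] = [9, 7]
r10 m[Q→φ2] = [10, 5]
r10 m[B→φ1] = [0, 2]
r10 m[B→φ3] = [12, 11]
r10 m[D→φ4] = [0, 0]
fixed point reached at round 10
b[A] = ⊗ incoming = [12, 16]

b[A] = [12, 16]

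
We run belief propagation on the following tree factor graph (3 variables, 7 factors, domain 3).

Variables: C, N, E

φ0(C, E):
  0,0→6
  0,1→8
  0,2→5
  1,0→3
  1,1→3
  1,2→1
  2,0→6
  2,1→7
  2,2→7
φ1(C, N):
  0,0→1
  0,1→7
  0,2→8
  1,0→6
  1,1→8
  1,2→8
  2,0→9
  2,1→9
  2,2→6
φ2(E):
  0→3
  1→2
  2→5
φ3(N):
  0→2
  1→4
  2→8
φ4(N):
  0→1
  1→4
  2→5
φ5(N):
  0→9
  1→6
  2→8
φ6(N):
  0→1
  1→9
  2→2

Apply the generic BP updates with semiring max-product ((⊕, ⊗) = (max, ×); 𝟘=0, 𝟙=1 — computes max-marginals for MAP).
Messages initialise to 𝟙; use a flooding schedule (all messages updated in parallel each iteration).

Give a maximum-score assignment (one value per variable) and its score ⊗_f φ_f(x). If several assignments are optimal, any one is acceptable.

assignment: (C=2, N=1, E=2); score = 272160

init: all messages = 𝟙 over 3 values
r1 m[φ0→C] = [8, 3, 7]
r1 m[φ0→E] = [6, 8, 7]
r1 m[φ1→C] = [8, 8, 9]
r1 m[φ1→N] = [9, 9, 8]
r1 m[φ2→E] = [3, 2, 5]
r1 m[φ3→N] = [2, 4, 8]
r1 m[φ4→N] = [1, 4, 5]
r1 m[φ5→N] = [9, 6, 8]
r1 m[φ6→N] = [1, 9, 2]
r1 m[C→φ0] = [1, 1, 1]
r1 m[C→φ1] = [1, 1, 1]
r1 m[N→φ1] = [1, 1, 1]
r1 m[N→φ3] = [1, 1, 1]
r1 m[N→φ4] = [1, 1, 1]
r1 m[N→φ5] = [1, 1, 1]
r1 m[N→φ6] = [1, 1, 1]
r1 m[E→φ0] = [1, 1, 1]
r1 m[E→φ2] = [1, 1, 1]
r2 m[φ0→C] = [8, 3, 7]
r2 m[φ0→E] = [6, 8, 7]
r2 m[φ1→C] = [8, 8, 9]
r2 m[φ1→N] = [9, 9, 8]
r2 m[φ2→E] = [3, 2, 5]
r2 m[φ3→N] = [2, 4, 8]
r2 m[φ4→N] = [1, 4, 5]
r2 m[φ5→N] = [9, 6, 8]
r2 m[φ6→N] = [1, 9, 2]
r2 m[C→φ0] = [8, 8, 9]
r2 m[C→φ1] = [8, 3, 7]
r2 m[N→φ1] = [18, 864, 640]
r2 m[N→φ3] = [81, 1944, 640]
r2 m[N→φ4] = [162, 1944, 1024]
r2 m[N→φ5] = [18, 1296, 640]
r2 m[N→φ6] = [162, 864, 2560]
r2 m[E→φ0] = [3, 2, 5]
r2 m[E→φ2] = [6, 8, 7]
r3 m[φ0→C] = [25, 9, 35]
r3 m[φ0→E] = [54, 64, 63]
r3 m[φ1→C] = [6048, 6912, 7776]
r3 m[φ1→N] = [63, 63, 64]
r3 m[φ2→E] = [3, 2, 5]
r3 m[φ3→N] = [2, 4, 8]
r3 m[φ4→N] = [1, 4, 5]
r3 m[φ5→N] = [9, 6, 8]
r3 m[φ6→N] = [1, 9, 2]
r3 m[C→φ0] = [8, 8, 9]
r3 m[C→φ1] = [8, 3, 7]
r3 m[N→φ1] = [18, 864, 640]
r3 m[N→φ3] = [81, 1944, 640]
r3 m[N→φ4] = [162, 1944, 1024]
r3 m[N→φ5] = [18, 1296, 640]
r3 m[N→φ6] = [162, 864, 2560]
r3 m[E→φ0] = [3, 2, 5]
r3 m[E→φ2] = [6, 8, 7]
r4 m[φ0→C] = [25, 9, 35]
r4 m[φ0→E] = [54, 64, 63]
r4 m[φ1→C] = [6048, 6912, 7776]
r4 m[φ1→N] = [63, 63, 64]
r4 m[φ2→E] = [3, 2, 5]
r4 m[φ3→N] = [2, 4, 8]
r4 m[φ4→N] = [1, 4, 5]
r4 m[φ5→N] = [9, 6, 8]
r4 m[φ6→N] = [1, 9, 2]
r4 m[C→φ0] = [6048, 6912, 7776]
r4 m[C→φ1] = [25, 9, 35]
r4 m[N→φ1] = [18, 864, 640]
r4 m[N→φ3] = [567, 13608, 5120]
r4 m[N→φ4] = [1134, 13608, 8192]
r4 m[N→φ5] = [126, 9072, 5120]
r4 m[N→φ6] = [1134, 6048, 20480]
r4 m[E→φ0] = [3, 2, 5]
r4 m[E→φ2] = [54, 64, 63]
r5 m[φ0→C] = [25, 9, 35]
r5 m[φ0→E] = [46656, 54432, 54432]
r5 m[φ1→C] = [6048, 6912, 7776]
r5 m[φ1→N] = [315, 315, 210]
r5 m[φ2→E] = [3, 2, 5]
r5 m[φ3→N] = [2, 4, 8]
r5 m[φ4→N] = [1, 4, 5]
r5 m[φ5→N] = [9, 6, 8]
r5 m[φ6→N] = [1, 9, 2]
r5 m[C→φ0] = [6048, 6912, 7776]
r5 m[C→φ1] = [25, 9, 35]
r5 m[N→φ1] = [18, 864, 640]
r5 m[N→φ3] = [567, 13608, 5120]
r5 m[N→φ4] = [1134, 13608, 8192]
r5 m[N→φ5] = [126, 9072, 5120]
r5 m[N→φ6] = [1134, 6048, 20480]
r5 m[E→φ0] = [3, 2, 5]
r5 m[E→φ2] = [54, 64, 63]
r6 m[φ0→C] = [25, 9, 35]
r6 m[φ0→E] = [46656, 54432, 54432]
r6 m[φ1→C] = [6048, 6912, 7776]
r6 m[φ1→N] = [315, 315, 210]
r6 m[φ2→E] = [3, 2, 5]
r6 m[φ3→N] = [2, 4, 8]
r6 m[φ4→N] = [1, 4, 5]
r6 m[φ5→N] = [9, 6, 8]
r6 m[φ6→N] = [1, 9, 2]
r6 m[C→φ0] = [6048, 6912, 7776]
r6 m[C→φ1] = [25, 9, 35]
r6 m[N→φ1] = [18, 864, 640]
r6 m[N→φ3] = [2835, 68040, 16800]
r6 m[N→φ4] = [5670, 68040, 26880]
r6 m[N→φ5] = [630, 45360, 16800]
r6 m[N→φ6] = [5670, 30240, 67200]
r6 m[E→φ0] = [3, 2, 5]
r6 m[E→φ2] = [46656, 54432, 54432]
r7 m[φ0→C] = [25, 9, 35]
r7 m[φ0→E] = [46656, 54432, 54432]
r7 m[φ1→C] = [6048, 6912, 7776]
r7 m[φ1→N] = [315, 315, 210]
r7 m[φ2→E] = [3, 2, 5]
r7 m[φ3→N] = [2, 4, 8]
r7 m[φ4→N] = [1, 4, 5]
r7 m[φ5→N] = [9, 6, 8]
r7 m[φ6→N] = [1, 9, 2]
r7 m[C→φ0] = [6048, 6912, 7776]
r7 m[C→φ1] = [25, 9, 35]
r7 m[N→φ1] = [18, 864, 640]
r7 m[N→φ3] = [2835, 68040, 16800]
r7 m[N→φ4] = [5670, 68040, 26880]
r7 m[N→φ5] = [630, 45360, 16800]
r7 m[N→φ6] = [5670, 30240, 67200]
r7 m[E→φ0] = [3, 2, 5]
r7 m[E→φ2] = [46656, 54432, 54432]
fixed point reached at round 7
traceback from C: (C=2, N=1, E=2), score=272160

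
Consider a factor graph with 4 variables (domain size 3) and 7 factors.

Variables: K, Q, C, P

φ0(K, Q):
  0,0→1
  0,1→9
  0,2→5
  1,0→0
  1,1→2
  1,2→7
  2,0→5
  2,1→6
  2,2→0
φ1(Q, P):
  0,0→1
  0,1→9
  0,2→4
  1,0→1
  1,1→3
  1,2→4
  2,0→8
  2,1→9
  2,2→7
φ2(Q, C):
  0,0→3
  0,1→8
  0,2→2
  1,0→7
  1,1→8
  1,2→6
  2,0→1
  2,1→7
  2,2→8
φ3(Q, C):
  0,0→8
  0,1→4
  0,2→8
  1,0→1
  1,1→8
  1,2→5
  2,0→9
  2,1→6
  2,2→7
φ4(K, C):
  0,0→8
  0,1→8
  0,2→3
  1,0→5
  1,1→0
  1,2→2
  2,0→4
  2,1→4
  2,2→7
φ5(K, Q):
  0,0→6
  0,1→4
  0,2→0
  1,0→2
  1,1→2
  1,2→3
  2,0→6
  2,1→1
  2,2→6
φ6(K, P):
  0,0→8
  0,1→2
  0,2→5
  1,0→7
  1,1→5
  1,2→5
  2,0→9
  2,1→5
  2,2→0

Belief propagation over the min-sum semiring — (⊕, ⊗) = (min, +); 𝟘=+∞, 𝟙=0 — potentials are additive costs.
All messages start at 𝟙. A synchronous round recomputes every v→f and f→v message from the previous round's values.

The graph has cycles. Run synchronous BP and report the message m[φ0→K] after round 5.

init: all messages = 𝟙 over 3 values
r1 m[φ0→K] = [1, 0, 0]
r1 m[φ0→Q] = [0, 2, 0]
r1 m[φ1→Q] = [1, 1, 7]
r1 m[φ1→P] = [1, 3, 4]
r1 m[φ2→Q] = [2, 6, 1]
r1 m[φ2→C] = [1, 7, 2]
r1 m[φ3→Q] = [4, 1, 6]
r1 m[φ3→C] = [1, 4, 5]
r1 m[φ4→K] = [3, 0, 4]
r1 m[φ4→C] = [4, 0, 2]
r1 m[φ5→K] = [0, 2, 1]
r1 m[φ5→Q] = [2, 1, 0]
r1 m[φ6→K] = [2, 5, 0]
r1 m[φ6→P] = [7, 2, 0]
r1 m[K→φ0] = [0, 0, 0]
r1 m[K→φ4] = [0, 0, 0]
r1 m[K→φ5] = [0, 0, 0]
r1 m[K→φ6] = [0, 0, 0]
r1 m[Q→φ0] = [0, 0, 0]
r1 m[Q→φ1] = [0, 0, 0]
r1 m[Q→φ2] = [0, 0, 0]
r1 m[Q→φ3] = [0, 0, 0]
r1 m[Q→φ5] = [0, 0, 0]
r1 m[C→φ2] = [0, 0, 0]
r1 m[C→φ3] = [0, 0, 0]
r1 m[C→φ4] = [0, 0, 0]
r1 m[P→φ1] = [0, 0, 0]
r1 m[P→φ6] = [0, 0, 0]
r2 m[φ0→K] = [1, 0, 0]
r2 m[φ0→Q] = [0, 2, 0]
r2 m[φ1→Q] = [1, 1, 7]
r2 m[φ1→P] = [1, 3, 4]
r2 m[φ2→Q] = [2, 6, 1]
r2 m[φ2→C] = [1, 7, 2]
r2 m[φ3→Q] = [4, 1, 6]
r2 m[φ3→C] = [1, 4, 5]
r2 m[φ4→K] = [3, 0, 4]
r2 m[φ4→C] = [4, 0, 2]
r2 m[φ5→K] = [0, 2, 1]
r2 m[φ5→Q] = [2, 1, 0]
r2 m[φ6→K] = [2, 5, 0]
r2 m[φ6→P] = [7, 2, 0]
r2 m[K→φ0] = [5, 7, 5]
r2 m[K→φ4] = [3, 7, 1]
r2 m[K→φ5] = [6, 5, 4]
r2 m[K→φ6] = [4, 2, 5]
r2 m[Q→φ0] = [9, 9, 14]
r2 m[Q→φ1] = [8, 10, 7]
r2 m[Q→φ2] = [7, 5, 13]
r2 m[Q→φ3] = [5, 10, 8]
r2 m[Q→φ5] = [7, 10, 14]
r2 m[C→φ2] = [5, 4, 7]
r2 m[C→φ3] = [5, 7, 4]
r2 m[C→φ4] = [2, 11, 7]
r2 m[P→φ1] = [7, 2, 0]
r2 m[P→φ6] = [1, 3, 4]
r3 m[φ0→K] = [10, 9, 14]
r3 m[φ0→Q] = [6, 9, 5]
r3 m[φ1→Q] = [4, 4, 7]
r3 m[φ1→P] = [9, 13, 12]
r3 m[φ2→Q] = [8, 12, 6]
r3 m[φ2→C] = [10, 13, 9]
r3 m[φ3→Q] = [11, 6, 11]
r3 m[φ3→C] = [11, 9, 13]
r3 m[φ4→K] = [10, 7, 6]
r3 m[φ4→C] = [5, 5, 6]
r3 m[φ5→K] = [13, 9, 11]
r3 m[φ5→Q] = [7, 5, 6]
r3 m[φ6→K] = [5, 8, 4]
r3 m[φ6→P] = [9, 6, 5]
r3 m[K→φ0] = [5, 7, 5]
r3 m[K→φ4] = [3, 7, 1]
r3 m[K→φ5] = [6, 5, 4]
r3 m[K→φ6] = [4, 2, 5]
r3 m[Q→φ0] = [9, 9, 14]
r3 m[Q→φ1] = [8, 10, 7]
r3 m[Q→φ2] = [7, 5, 13]
r3 m[Q→φ3] = [5, 10, 8]
r3 m[Q→φ5] = [7, 10, 14]
r3 m[C→φ2] = [5, 4, 7]
r3 m[C→φ3] = [5, 7, 4]
r3 m[C→φ4] = [2, 11, 7]
r3 m[P→φ1] = [7, 2, 0]
r3 m[P→φ6] = [1, 3, 4]
r4 m[φ0→K] = [10, 9, 14]
r4 m[φ0→Q] = [6, 9, 5]
r4 m[φ1→Q] = [4, 4, 7]
r4 m[φ1→P] = [9, 13, 12]
r4 m[φ2→Q] = [8, 12, 6]
r4 m[φ2→C] = [10, 13, 9]
r4 m[φ3→Q] = [11, 6, 11]
r4 m[φ3→C] = [11, 9, 13]
r4 m[φ4→K] = [10, 7, 6]
r4 m[φ4→C] = [5, 5, 6]
r4 m[φ5→K] = [13, 9, 11]
r4 m[φ5→Q] = [7, 5, 6]
r4 m[φ6→K] = [5, 8, 4]
r4 m[φ6→P] = [9, 6, 5]
r4 m[K→φ0] = [28, 24, 21]
r4 m[K→φ4] = [28, 26, 29]
r4 m[K→φ5] = [25, 24, 24]
r4 m[K→φ6] = [33, 25, 31]
r4 m[Q→φ0] = [30, 27, 30]
r4 m[Q→φ1] = [32, 32, 28]
r4 m[Q→φ2] = [28, 24, 29]
r4 m[Q→φ3] = [25, 30, 24]
r4 m[Q→φ5] = [29, 31, 29]
r4 m[C→φ2] = [16, 14, 19]
r4 m[C→φ3] = [15, 18, 15]
r4 m[C→φ4] = [21, 22, 22]
r4 m[P→φ1] = [9, 6, 5]
r4 m[P→φ6] = [9, 13, 12]
r5 m[φ0→K] = [31, 29, 30]
r5 m[φ0→Q] = [24, 26, 21]
r5 m[φ1→Q] = [9, 9, 12]
r5 m[φ1→P] = [33, 35, 35]
r5 m[φ2→Q] = [19, 22, 17]
r5 m[φ2→C] = [30, 32, 30]
r5 m[φ3→Q] = [22, 16, 22]
r5 m[φ3→C] = [31, 29, 31]
r5 m[φ4→K] = [25, 22, 25]
r5 m[φ4→C] = [31, 26, 28]
r5 m[φ5→K] = [29, 31, 32]
r5 m[φ5→Q] = [26, 25, 25]
r5 m[φ6→K] = [15, 16, 12]
r5 m[φ6→P] = [32, 30, 30]
r5 m[K→φ0] = [28, 24, 21]
r5 m[K→φ4] = [28, 26, 29]
r5 m[K→φ5] = [25, 24, 24]
r5 m[K→φ6] = [33, 25, 31]
r5 m[Q→φ0] = [30, 27, 30]
r5 m[Q→φ1] = [32, 32, 28]
r5 m[Q→φ2] = [28, 24, 29]
r5 m[Q→φ3] = [25, 30, 24]
r5 m[Q→φ5] = [29, 31, 29]
r5 m[C→φ2] = [16, 14, 19]
r5 m[C→φ3] = [15, 18, 15]
r5 m[C→φ4] = [21, 22, 22]
r5 m[P→φ1] = [9, 6, 5]
r5 m[P→φ6] = [9, 13, 12]

message @ round 5 = [31, 29, 30]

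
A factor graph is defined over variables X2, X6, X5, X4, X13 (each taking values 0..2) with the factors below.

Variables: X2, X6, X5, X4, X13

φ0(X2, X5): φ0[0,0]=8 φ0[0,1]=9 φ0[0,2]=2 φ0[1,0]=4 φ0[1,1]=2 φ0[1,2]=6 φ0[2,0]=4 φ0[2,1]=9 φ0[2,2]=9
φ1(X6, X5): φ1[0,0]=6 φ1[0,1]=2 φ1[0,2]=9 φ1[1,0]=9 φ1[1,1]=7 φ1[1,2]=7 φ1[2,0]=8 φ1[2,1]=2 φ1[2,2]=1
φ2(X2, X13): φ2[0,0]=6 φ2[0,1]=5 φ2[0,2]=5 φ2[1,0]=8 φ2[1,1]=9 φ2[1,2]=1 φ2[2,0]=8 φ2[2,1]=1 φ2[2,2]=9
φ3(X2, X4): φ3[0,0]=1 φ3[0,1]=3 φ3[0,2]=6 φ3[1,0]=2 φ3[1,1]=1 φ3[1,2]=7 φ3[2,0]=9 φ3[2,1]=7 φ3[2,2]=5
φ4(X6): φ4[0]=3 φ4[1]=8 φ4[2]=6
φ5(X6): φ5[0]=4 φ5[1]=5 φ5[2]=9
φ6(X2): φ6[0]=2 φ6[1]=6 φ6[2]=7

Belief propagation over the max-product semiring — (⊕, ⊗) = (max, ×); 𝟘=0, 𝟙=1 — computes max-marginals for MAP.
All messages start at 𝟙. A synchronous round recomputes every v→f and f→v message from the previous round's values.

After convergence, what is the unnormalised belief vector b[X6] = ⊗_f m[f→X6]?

b[X6] = [551124, 1428840, 979776]

init: all messages = 𝟙 over 3 values
r1 m[φ0→X2] = [9, 6, 9]
r1 m[φ0→X5] = [8, 9, 9]
r1 m[φ1→X6] = [9, 9, 8]
r1 m[φ1→X5] = [9, 7, 9]
r1 m[φ2→X2] = [6, 9, 9]
r1 m[φ2→X13] = [8, 9, 9]
r1 m[φ3→X2] = [6, 7, 9]
r1 m[φ3→X4] = [9, 7, 7]
r1 m[φ4→X6] = [3, 8, 6]
r1 m[φ5→X6] = [4, 5, 9]
r1 m[φ6→X2] = [2, 6, 7]
r1 m[X2→φ0] = [1, 1, 1]
r1 m[X2→φ2] = [1, 1, 1]
r1 m[X2→φ3] = [1, 1, 1]
r1 m[X2→φ6] = [1, 1, 1]
r1 m[X6→φ1] = [1, 1, 1]
r1 m[X6→φ4] = [1, 1, 1]
r1 m[X6→φ5] = [1, 1, 1]
r1 m[X5→φ0] = [1, 1, 1]
r1 m[X5→φ1] = [1, 1, 1]
r1 m[X4→φ3] = [1, 1, 1]
r1 m[X13→φ2] = [1, 1, 1]
r2 m[φ0→X2] = [9, 6, 9]
r2 m[φ0→X5] = [8, 9, 9]
r2 m[φ1→X6] = [9, 9, 8]
r2 m[φ1→X5] = [9, 7, 9]
r2 m[φ2→X2] = [6, 9, 9]
r2 m[φ2→X13] = [8, 9, 9]
r2 m[φ3→X2] = [6, 7, 9]
r2 m[φ3→X4] = [9, 7, 7]
r2 m[φ4→X6] = [3, 8, 6]
r2 m[φ5→X6] = [4, 5, 9]
r2 m[φ6→X2] = [2, 6, 7]
r2 m[X2→φ0] = [72, 378, 567]
r2 m[X2→φ2] = [108, 252, 567]
r2 m[X2→φ3] = [108, 324, 567]
r2 m[X2→φ6] = [324, 378, 729]
r2 m[X6→φ1] = [12, 40, 54]
r2 m[X6→φ4] = [36, 45, 72]
r2 m[X6→φ5] = [27, 72, 48]
r2 m[X5→φ0] = [9, 7, 9]
r2 m[X5→φ1] = [8, 9, 9]
r2 m[X4→φ3] = [1, 1, 1]
r2 m[X13→φ2] = [1, 1, 1]
r3 m[φ0→X2] = [72, 54, 81]
r3 m[φ0→X5] = [2268, 5103, 5103]
r3 m[φ1→X6] = [81, 72, 64]
r3 m[φ1→X5] = [432, 280, 280]
r3 m[φ2→X2] = [6, 9, 9]
r3 m[φ2→X13] = [4536, 2268, 5103]
r3 m[φ3→X2] = [6, 7, 9]
r3 m[φ3→X4] = [5103, 3969, 2835]
r3 m[φ4→X6] = [3, 8, 6]
r3 m[φ5→X6] = [4, 5, 9]
r3 m[φ6→X2] = [2, 6, 7]
r3 m[X2→φ0] = [72, 378, 567]
r3 m[X2→φ2] = [108, 252, 567]
r3 m[X2→φ3] = [108, 324, 567]
r3 m[X2→φ6] = [324, 378, 729]
r3 m[X6→φ1] = [12, 40, 54]
r3 m[X6→φ4] = [36, 45, 72]
r3 m[X6→φ5] = [27, 72, 48]
r3 m[X5→φ0] = [9, 7, 9]
r3 m[X5→φ1] = [8, 9, 9]
r3 m[X4→φ3] = [1, 1, 1]
r3 m[X13→φ2] = [1, 1, 1]
r4 m[φ0→X2] = [72, 54, 81]
r4 m[φ0→X5] = [2268, 5103, 5103]
r4 m[φ1→X6] = [81, 72, 64]
r4 m[φ1→X5] = [432, 280, 280]
r4 m[φ2→X2] = [6, 9, 9]
r4 m[φ2→X13] = [4536, 2268, 5103]
r4 m[φ3→X2] = [6, 7, 9]
r4 m[φ3→X4] = [5103, 3969, 2835]
r4 m[φ4→X6] = [3, 8, 6]
r4 m[φ5→X6] = [4, 5, 9]
r4 m[φ6→X2] = [2, 6, 7]
r4 m[X2→φ0] = [72, 378, 567]
r4 m[X2→φ2] = [864, 2268, 5103]
r4 m[X2→φ3] = [864, 2916, 5103]
r4 m[X2→φ6] = [2592, 3402, 6561]
r4 m[X6→φ1] = [12, 40, 54]
r4 m[X6→φ4] = [324, 360, 576]
r4 m[X6→φ5] = [243, 576, 384]
r4 m[X5→φ0] = [432, 280, 280]
r4 m[X5→φ1] = [2268, 5103, 5103]
r4 m[X4→φ3] = [1, 1, 1]
r4 m[X13→φ2] = [1, 1, 1]
r5 m[φ0→X2] = [3456, 1728, 2520]
r5 m[φ0→X5] = [2268, 5103, 5103]
r5 m[φ1→X6] = [45927, 35721, 18144]
r5 m[φ1→X5] = [432, 280, 280]
r5 m[φ2→X2] = [6, 9, 9]
r5 m[φ2→X13] = [40824, 20412, 45927]
r5 m[φ3→X2] = [6, 7, 9]
r5 m[φ3→X4] = [45927, 35721, 25515]
r5 m[φ4→X6] = [3, 8, 6]
r5 m[φ5→X6] = [4, 5, 9]
r5 m[φ6→X2] = [2, 6, 7]
r5 m[X2→φ0] = [72, 378, 567]
r5 m[X2→φ2] = [864, 2268, 5103]
r5 m[X2→φ3] = [864, 2916, 5103]
r5 m[X2→φ6] = [2592, 3402, 6561]
r5 m[X6→φ1] = [12, 40, 54]
r5 m[X6→φ4] = [324, 360, 576]
r5 m[X6→φ5] = [243, 576, 384]
r5 m[X5→φ0] = [432, 280, 280]
r5 m[X5→φ1] = [2268, 5103, 5103]
r5 m[X4→φ3] = [1, 1, 1]
r5 m[X13→φ2] = [1, 1, 1]
r6 m[φ0→X2] = [3456, 1728, 2520]
r6 m[φ0→X5] = [2268, 5103, 5103]
r6 m[φ1→X6] = [45927, 35721, 18144]
r6 m[φ1→X5] = [432, 280, 280]
r6 m[φ2→X2] = [6, 9, 9]
r6 m[φ2→X13] = [40824, 20412, 45927]
r6 m[φ3→X2] = [6, 7, 9]
r6 m[φ3→X4] = [45927, 35721, 25515]
r6 m[φ4→X6] = [3, 8, 6]
r6 m[φ5→X6] = [4, 5, 9]
r6 m[φ6→X2] = [2, 6, 7]
r6 m[X2→φ0] = [72, 378, 567]
r6 m[X2→φ2] = [41472, 72576, 158760]
r6 m[X2→φ3] = [41472, 93312, 158760]
r6 m[X2→φ6] = [124416, 108864, 204120]
r6 m[X6→φ1] = [12, 40, 54]
r6 m[X6→φ4] = [183708, 178605, 163296]
r6 m[X6→φ5] = [137781, 285768, 108864]
r6 m[X5→φ0] = [432, 280, 280]
r6 m[X5→φ1] = [2268, 5103, 5103]
r6 m[X4→φ3] = [1, 1, 1]
r6 m[X13→φ2] = [1, 1, 1]
r7 m[φ0→X2] = [3456, 1728, 2520]
r7 m[φ0→X5] = [2268, 5103, 5103]
r7 m[φ1→X6] = [45927, 35721, 18144]
r7 m[φ1→X5] = [432, 280, 280]
r7 m[φ2→X2] = [6, 9, 9]
r7 m[φ2→X13] = [1270080, 653184, 1428840]
r7 m[φ3→X2] = [6, 7, 9]
r7 m[φ3→X4] = [1428840, 1111320, 793800]
r7 m[φ4→X6] = [3, 8, 6]
r7 m[φ5→X6] = [4, 5, 9]
r7 m[φ6→X2] = [2, 6, 7]
r7 m[X2→φ0] = [72, 378, 567]
r7 m[X2→φ2] = [41472, 72576, 158760]
r7 m[X2→φ3] = [41472, 93312, 158760]
r7 m[X2→φ6] = [124416, 108864, 204120]
r7 m[X6→φ1] = [12, 40, 54]
r7 m[X6→φ4] = [183708, 178605, 163296]
r7 m[X6→φ5] = [137781, 285768, 108864]
r7 m[X5→φ0] = [432, 280, 280]
r7 m[X5→φ1] = [2268, 5103, 5103]
r7 m[X4→φ3] = [1, 1, 1]
r7 m[X13→φ2] = [1, 1, 1]
r8 m[φ0→X2] = [3456, 1728, 2520]
r8 m[φ0→X5] = [2268, 5103, 5103]
r8 m[φ1→X6] = [45927, 35721, 18144]
r8 m[φ1→X5] = [432, 280, 280]
r8 m[φ2→X2] = [6, 9, 9]
r8 m[φ2→X13] = [1270080, 653184, 1428840]
r8 m[φ3→X2] = [6, 7, 9]
r8 m[φ3→X4] = [1428840, 1111320, 793800]
r8 m[φ4→X6] = [3, 8, 6]
r8 m[φ5→X6] = [4, 5, 9]
r8 m[φ6→X2] = [2, 6, 7]
r8 m[X2→φ0] = [72, 378, 567]
r8 m[X2→φ2] = [41472, 72576, 158760]
r8 m[X2→φ3] = [41472, 93312, 158760]
r8 m[X2→φ6] = [124416, 108864, 204120]
r8 m[X6→φ1] = [12, 40, 54]
r8 m[X6→φ4] = [183708, 178605, 163296]
r8 m[X6→φ5] = [137781, 285768, 108864]
r8 m[X5→φ0] = [432, 280, 280]
r8 m[X5→φ1] = [2268, 5103, 5103]
r8 m[X4→φ3] = [1, 1, 1]
r8 m[X13→φ2] = [1, 1, 1]
fixed point reached at round 8
b[X6] = ⊗ incoming = [551124, 1428840, 979776]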